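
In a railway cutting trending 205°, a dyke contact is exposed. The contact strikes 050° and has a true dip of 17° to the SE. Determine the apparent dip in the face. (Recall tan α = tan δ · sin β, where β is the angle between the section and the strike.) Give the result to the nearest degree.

7°

The strike is 050° and the section trends 205°; the acute angle between them is β = 25°.
tan(apparent dip) = tan 17° · sin 25° = 0.1292
apparent dip = arctan 0.1292 = 7.36°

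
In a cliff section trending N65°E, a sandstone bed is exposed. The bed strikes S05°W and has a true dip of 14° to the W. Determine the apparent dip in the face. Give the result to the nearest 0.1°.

The section lies 60° from the strike.
tan(apparent dip) = tan 14° · sin 60° = 0.2159
α = arctan(0.2159) = 12.18°

12.2°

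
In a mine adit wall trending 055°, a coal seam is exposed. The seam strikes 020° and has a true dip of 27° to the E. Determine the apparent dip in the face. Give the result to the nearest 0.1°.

16.3°

The section lies 35° from the strike.
tan α = tan 27° × sin 35° = 0.5095 × 0.5736 = 0.2923
α = arctan(0.2923) = 16.29°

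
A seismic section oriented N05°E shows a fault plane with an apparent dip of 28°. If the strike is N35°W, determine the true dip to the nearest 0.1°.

39.6°

β = acute angle between strike N35°W and section N05°E = 40°.
tan(true dip) = tan 28° / sin 40° = 0.8272
true dip = arctan 0.8272 = 39.60°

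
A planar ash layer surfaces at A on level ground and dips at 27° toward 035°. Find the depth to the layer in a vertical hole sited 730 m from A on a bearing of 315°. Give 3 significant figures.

The hole lies 80° from the dip direction, so the down-dip offset is 730 × cos 80° = 126.76 m.
Depth = down-dip offset × tan(dip) = 126.76 × tan 27° = 126.76 × 0.5095
Depth = 64.59 m

64.6 m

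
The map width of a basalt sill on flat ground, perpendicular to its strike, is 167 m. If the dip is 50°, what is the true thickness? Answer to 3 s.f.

True thickness t = w · sin(dip) = 167 × sin 50°
t = 167 × 0.7660 = 127.929 m

128 m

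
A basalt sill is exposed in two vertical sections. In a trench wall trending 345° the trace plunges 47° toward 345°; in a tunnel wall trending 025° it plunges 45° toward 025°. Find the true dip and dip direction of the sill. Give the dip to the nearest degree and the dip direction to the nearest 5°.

true dip 48°, dip direction 000°

The two traces are lines in the plane: v₁ = (sin 345°·cos 47°, cos 345°·cos 47°, −sin 47°), v₂ = (sin 25°·cos 45°, cos 25°·cos 45°, −sin 45°).
Cross product v₁ × v₂ gives the pole to the plane: n ∝ (-0.003, 0.343, 0.310).
True dip = arccos(n_z / |n|) = arccos(0.6701) = 47.9°.
Dip direction = azimuth of (n_x, n_y) = atan2(-0.003, 0.343) = 360°.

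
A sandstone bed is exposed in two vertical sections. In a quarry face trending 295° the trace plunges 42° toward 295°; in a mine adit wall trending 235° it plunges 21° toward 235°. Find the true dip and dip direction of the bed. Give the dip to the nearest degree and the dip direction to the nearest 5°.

true dip 42°, dip direction 300°

Each apparent-dip line lies in the plane. As unit vectors (x east, y north, z up), v₁ plunges 42°→295° and v₂ plunges 21°→235°.
Cross product v₁ × v₂ gives the pole to the plane: n ∝ (-0.471, 0.270, 0.601).
tan δ = √(n_x²+n_y²)/n_z = 0.543/0.601, so δ = 42.1°.
Dip direction = atan2(-0.471, 0.270) = 300° (azimuth of n's horizontal projection).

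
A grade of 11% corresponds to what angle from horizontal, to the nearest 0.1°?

tan θ = 11/100 = 0.1100
θ = arctan(0.1100) = 6.28°

6.3°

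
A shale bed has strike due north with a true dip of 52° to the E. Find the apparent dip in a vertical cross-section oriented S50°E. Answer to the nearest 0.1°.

44.4°

Angle between strike (due north) and section (S50°E): β = 50°.
tan α = tan 52° × sin 50° = 1.2799 × 0.7660 = 0.9805
α = arctan(0.9805) = 44.44°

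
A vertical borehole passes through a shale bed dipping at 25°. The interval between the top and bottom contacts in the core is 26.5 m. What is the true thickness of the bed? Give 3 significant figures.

24.0 m

True thickness t = h · cos(dip) = 26.5 × cos 25°
t = 26.5 × 0.9063 = 24.017 m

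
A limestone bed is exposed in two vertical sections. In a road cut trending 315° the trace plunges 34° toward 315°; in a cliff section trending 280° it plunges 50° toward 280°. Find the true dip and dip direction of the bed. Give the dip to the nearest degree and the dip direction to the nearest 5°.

Represent each trace as a vector plunging at its apparent dip toward its trend (east-north-up frame): v₁ = (-0.586, 0.586, -0.559), v₂ = (-0.633, 0.112, -0.766).
Cross product v₁ × v₂ gives the pole to the plane: n ∝ (-0.387, -0.095, 0.306).
tan δ = √(n_x²+n_y²)/n_z = 0.398/0.306, so δ = 52.5°.
Dip direction = azimuth of (n_x, n_y) = atan2(-0.387, -0.095) = 256°.

true dip 52°, dip direction 255°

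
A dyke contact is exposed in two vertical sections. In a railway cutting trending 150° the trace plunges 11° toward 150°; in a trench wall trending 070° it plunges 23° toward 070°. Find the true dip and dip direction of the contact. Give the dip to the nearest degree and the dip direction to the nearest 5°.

The two traces are lines in the plane: v₁ = (sin 150°·cos 11°, cos 150°·cos 11°, −sin 11°), v₂ = (sin 70°·cos 23°, cos 70°·cos 23°, −sin 23°).
The plane normal is n = v₁ × v₂ ∝ (0.392, 0.027, 0.890).
True dip = arccos(n_z / |n|) = arccos(0.9147) = 23.8°.
The horizontal component of n points toward azimuth atan2(n_x, n_y) = 86°, the dip direction.

true dip 24°, dip direction 085°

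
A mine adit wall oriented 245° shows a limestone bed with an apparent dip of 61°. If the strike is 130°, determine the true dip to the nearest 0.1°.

β = acute angle between strike 130° and section 245° = 65°.
tan(true dip) = tan 61° / sin 65° = 1.9905
true dip = arctan 1.9905 = 63.33°

63.3°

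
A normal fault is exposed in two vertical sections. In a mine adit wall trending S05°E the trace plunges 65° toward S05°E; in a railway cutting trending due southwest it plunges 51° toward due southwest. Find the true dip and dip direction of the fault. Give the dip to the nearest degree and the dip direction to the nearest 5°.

Represent each trace as a vector plunging at its apparent dip toward its trend (east-north-up frame): v₁ = (0.037, -0.421, -0.906), v₂ = (-0.445, -0.445, -0.777).
The plane normal is n = v₁ × v₂ ∝ (0.076, -0.432, 0.204).
tan δ = √(n_x²+n_y²)/n_z = 0.439/0.204, so δ = 65.1°.
The horizontal component of n points toward azimuth atan2(n_x, n_y) = 170°, the dip direction.

true dip 65°, dip direction 170°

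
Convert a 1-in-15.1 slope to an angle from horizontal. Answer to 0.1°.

3.8°

tan θ = 1/15.1 = 0.0662
θ = arctan(0.0662) = 3.79°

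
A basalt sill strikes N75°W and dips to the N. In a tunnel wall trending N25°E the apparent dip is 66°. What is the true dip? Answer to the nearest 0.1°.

The section is 80° from the strike.
tan δ = tan α / sin β = tan 66° / sin 80° = 2.2460 / 0.9848 = 2.2807
true dip = arctan 2.2807 = 66.32°

66.3°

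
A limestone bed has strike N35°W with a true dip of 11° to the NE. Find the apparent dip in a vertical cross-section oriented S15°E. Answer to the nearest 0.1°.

3.8°

Angle between strike (N35°W) and section (S15°E): β = 20°.
tan α = tan 11° × sin 20° = 0.1944 × 0.3420 = 0.0665
apparent dip = arctan 0.0665 = 3.80°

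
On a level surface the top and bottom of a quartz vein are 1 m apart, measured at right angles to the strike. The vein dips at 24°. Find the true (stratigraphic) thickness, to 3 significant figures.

0.407 m

True thickness t = w · sin(dip) = 1 × sin 24°
t = 1 × 0.4067 = 0.407 m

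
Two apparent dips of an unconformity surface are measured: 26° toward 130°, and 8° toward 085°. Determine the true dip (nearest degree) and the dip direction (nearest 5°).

Each apparent-dip line lies in the plane. As unit vectors (x east, y north, z up), v₁ plunges 26°→130° and v₂ plunges 8°→085°.
Cross product v₁ × v₂ gives the pole to the plane: n ∝ (0.118, -0.337, 0.629).
Dip δ = arctan(|n_h|/n_z) = arctan(0.357/0.629) = 29.5°.
Dip direction = azimuth of (n_x, n_y) = atan2(0.118, -0.337) = 161°.

true dip 30°, dip direction 160°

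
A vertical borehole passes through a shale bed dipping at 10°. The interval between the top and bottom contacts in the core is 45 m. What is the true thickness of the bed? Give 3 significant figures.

True thickness t = h · cos(dip) = 45 × cos 10°
t = 45 × 0.9848 = 44.316 m

44.3 m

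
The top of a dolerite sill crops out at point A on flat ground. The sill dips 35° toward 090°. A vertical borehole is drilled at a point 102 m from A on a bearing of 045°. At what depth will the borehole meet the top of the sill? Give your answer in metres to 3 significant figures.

The hole lies 45° from the dip direction, so the down-dip offset is 102 × cos 45° = 72.12 m.
Depth = down-dip offset × tan(dip) = 72.12 × tan 35° = 72.12 × 0.7002
Depth = 50.50 m

50.5 m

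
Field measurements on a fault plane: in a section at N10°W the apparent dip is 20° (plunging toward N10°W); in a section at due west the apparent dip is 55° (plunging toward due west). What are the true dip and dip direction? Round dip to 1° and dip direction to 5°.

true dip 55°, dip direction 275°

The two traces are lines in the plane: v₁ = (sin 350°·cos 20°, cos 350°·cos 20°, −sin 20°), v₂ = (sin 270°·cos 55°, cos 270°·cos 55°, −sin 55°).
The plane normal is n = v₁ × v₂ ∝ (-0.758, 0.063, 0.531).
tan δ = √(n_x²+n_y²)/n_z = 0.761/0.531, so δ = 55.1°.
Dip direction = azimuth of (n_x, n_y) = atan2(-0.758, 0.063) = 275°.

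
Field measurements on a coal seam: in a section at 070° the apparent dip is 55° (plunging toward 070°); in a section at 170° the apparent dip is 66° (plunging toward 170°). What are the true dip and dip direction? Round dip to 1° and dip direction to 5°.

Each apparent-dip line lies in the plane. As unit vectors (x east, y north, z up), v₁ plunges 55°→070° and v₂ plunges 66°→170°.
n = v₁ × v₂ = (0.507, -0.435, 0.230) (taken with n_z > 0).
tan δ = √(n_x²+n_y²)/n_z = 0.668/0.230, so δ = 71.0°.
The horizontal component of n points toward azimuth atan2(n_x, n_y) = 131°, the dip direction.

true dip 71°, dip direction 130°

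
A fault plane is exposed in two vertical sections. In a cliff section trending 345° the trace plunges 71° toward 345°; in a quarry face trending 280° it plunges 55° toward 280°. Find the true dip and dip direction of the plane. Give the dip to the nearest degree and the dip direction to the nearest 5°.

true dip 71°, dip direction 340°

The two traces are lines in the plane: v₁ = (sin 345°·cos 71°, cos 345°·cos 71°, −sin 71°), v₂ = (sin 280°·cos 55°, cos 280°·cos 55°, −sin 55°).
The plane normal is n = v₁ × v₂ ∝ (-0.163, 0.465, 0.169).
True dip = arccos(n_z / |n|) = arccos(0.3247) = 71.1°.
The horizontal component of n points toward azimuth atan2(n_x, n_y) = 341°, the dip direction.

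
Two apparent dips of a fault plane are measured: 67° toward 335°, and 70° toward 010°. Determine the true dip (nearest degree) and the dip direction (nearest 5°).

Each apparent-dip line lies in the plane. As unit vectors (x east, y north, z up), v₁ plunges 67°→335° and v₂ plunges 70°→010°.
The plane normal is n = v₁ × v₂ ∝ (0.023, 0.210, 0.077).
tan δ = √(n_x²+n_y²)/n_z = 0.211/0.077, so δ = 70.0°.
The horizontal component of n points toward azimuth atan2(n_x, n_y) = 6°, the dip direction.

true dip 70°, dip direction 005°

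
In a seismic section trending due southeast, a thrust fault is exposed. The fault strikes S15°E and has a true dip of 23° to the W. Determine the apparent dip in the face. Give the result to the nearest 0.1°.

12.0°

The strike is S15°E and the section trends due southeast; the acute angle between them is β = 30°.
tan α = tan 23° × sin 30° = 0.4245 × 0.5000 = 0.2122
α = arctan(0.2122) = 11.98°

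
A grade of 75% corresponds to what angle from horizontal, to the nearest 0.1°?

tan θ = 75/100 = 0.7500
θ = arctan(0.7500) = 36.87°

36.9°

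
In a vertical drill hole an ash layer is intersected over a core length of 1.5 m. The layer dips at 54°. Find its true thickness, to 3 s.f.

0.882 m

True thickness t = h · cos(dip) = 1.5 × cos 54°
t = 1.5 × 0.5878 = 0.882 m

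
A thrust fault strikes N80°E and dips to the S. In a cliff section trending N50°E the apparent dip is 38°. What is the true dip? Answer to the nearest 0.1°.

57.4°

The section is 30° from the strike.
tan(true dip) = tan 38° / sin 30° = 1.5626
δ = arctan(1.5626) = 57.38°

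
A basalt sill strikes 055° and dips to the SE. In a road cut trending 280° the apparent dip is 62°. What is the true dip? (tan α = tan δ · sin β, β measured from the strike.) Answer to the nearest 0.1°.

69.4°

The section is 45° from the strike.
tan(true dip) = tan 62° / sin 45° = 2.6597
true dip = arctan 2.6597 = 69.39°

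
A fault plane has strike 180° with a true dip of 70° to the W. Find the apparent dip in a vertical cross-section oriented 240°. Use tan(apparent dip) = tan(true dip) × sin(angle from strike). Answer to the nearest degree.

67°

Angle between strike (180°) and section (240°): β = 60°.
tan α = tan 70° × sin 60° = 2.7475 × 0.8660 = 2.3794
α = arctan(2.3794) = 67.20°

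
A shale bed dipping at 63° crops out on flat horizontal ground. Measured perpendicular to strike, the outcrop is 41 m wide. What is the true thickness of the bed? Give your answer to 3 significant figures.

36.5 m

True thickness t = w · sin(dip) = 41 × sin 63°
t = 41 × 0.8910 = 36.531 m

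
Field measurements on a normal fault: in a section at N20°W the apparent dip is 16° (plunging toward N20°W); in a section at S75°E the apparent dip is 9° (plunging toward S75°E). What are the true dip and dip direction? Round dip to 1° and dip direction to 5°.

true dip 26°, dip direction 035°

Each apparent-dip line lies in the plane. As unit vectors (x east, y north, z up), v₁ plunges 16°→N20°W and v₂ plunges 9°→S75°E.
The plane normal is n = v₁ × v₂ ∝ (0.212, 0.314, 0.778).
tan δ = √(n_x²+n_y²)/n_z = 0.379/0.778, so δ = 26.0°.
Dip direction = atan2(0.212, 0.314) = 34° (azimuth of n's horizontal projection).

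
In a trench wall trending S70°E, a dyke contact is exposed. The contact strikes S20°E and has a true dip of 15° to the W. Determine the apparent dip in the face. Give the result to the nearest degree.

The strike is S20°E and the section trends S70°E; the acute angle between them is β = 50°.
tan α = tan 15° × sin 50° = 0.2679 × 0.7660 = 0.2053
apparent dip = arctan 0.2053 = 11.60°

12°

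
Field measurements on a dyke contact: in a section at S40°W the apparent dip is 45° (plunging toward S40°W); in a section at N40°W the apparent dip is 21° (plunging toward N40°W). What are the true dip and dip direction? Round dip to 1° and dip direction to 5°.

Each apparent-dip line lies in the plane. As unit vectors (x east, y north, z up), v₁ plunges 45°→S40°W and v₂ plunges 21°→N40°W.
n = v₁ × v₂ = (-0.700, -0.261, 0.650) (taken with n_z > 0).
True dip = arccos(n_z / |n|) = arccos(0.6565) = 49.0°.
Dip direction = atan2(-0.700, -0.261) = 250° (azimuth of n's horizontal projection).

true dip 49°, dip direction 250°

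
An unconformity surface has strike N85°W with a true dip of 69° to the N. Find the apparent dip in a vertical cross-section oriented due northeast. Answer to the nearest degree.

63°

Angle between strike (N85°W) and section (due northeast): β = 50°.
tan α = tan 69° × sin 50° = 2.6051 × 0.7660 = 1.9956
apparent dip = arctan 1.9956 = 63.38°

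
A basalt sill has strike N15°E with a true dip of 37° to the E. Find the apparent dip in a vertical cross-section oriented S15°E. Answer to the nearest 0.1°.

20.6°

The section lies 30° from the strike.
tan α = tan 37° × sin 30° = 0.7536 × 0.5000 = 0.3768
α = arctan(0.3768) = 20.65°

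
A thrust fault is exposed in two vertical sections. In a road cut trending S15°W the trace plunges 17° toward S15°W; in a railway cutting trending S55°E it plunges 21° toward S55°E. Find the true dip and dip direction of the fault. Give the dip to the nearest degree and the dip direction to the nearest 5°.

true dip 23°, dip direction 150°

The two traces are lines in the plane: v₁ = (sin 195°·cos 17°, cos 195°·cos 17°, −sin 17°), v₂ = (sin 125°·cos 21°, cos 125°·cos 21°, −sin 21°).
Cross product v₁ × v₂ gives the pole to the plane: n ∝ (0.174, -0.312, 0.839).
tan δ = √(n_x²+n_y²)/n_z = 0.358/0.839, so δ = 23.1°.
Dip direction = atan2(0.174, -0.312) = 151° (azimuth of n's horizontal projection).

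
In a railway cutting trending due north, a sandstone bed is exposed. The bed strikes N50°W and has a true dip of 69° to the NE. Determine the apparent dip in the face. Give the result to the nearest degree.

The strike is N50°W and the section trends due north; the acute angle between them is β = 50°.
tan α = tan 69° × sin 50° = 2.6051 × 0.7660 = 1.9956
apparent dip = arctan 1.9956 = 63.38°

63°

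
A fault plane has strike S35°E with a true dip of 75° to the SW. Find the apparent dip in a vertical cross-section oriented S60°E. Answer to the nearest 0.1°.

Angle between strike (S35°E) and section (S60°E): β = 25°.
tan α = tan 75° × sin 25° = 3.7321 × 0.4226 = 1.5772
apparent dip = arctan 1.5772 = 57.62°

57.6°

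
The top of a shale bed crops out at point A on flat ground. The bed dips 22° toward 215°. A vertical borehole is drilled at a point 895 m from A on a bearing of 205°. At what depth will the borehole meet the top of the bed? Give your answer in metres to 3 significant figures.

356 m

The hole lies 10° from the dip direction, so the down-dip offset is 895 × cos 10° = 881.40 m.
Depth = down-dip offset × tan(dip) = 881.40 × tan 22° = 881.40 × 0.4040
Depth = 356.11 m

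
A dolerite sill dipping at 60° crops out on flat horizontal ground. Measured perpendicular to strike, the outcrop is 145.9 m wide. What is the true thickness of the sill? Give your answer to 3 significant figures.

126 m

True thickness t = w · sin(dip) = 145.9 × sin 60°
t = 145.9 × 0.8660 = 126.353 m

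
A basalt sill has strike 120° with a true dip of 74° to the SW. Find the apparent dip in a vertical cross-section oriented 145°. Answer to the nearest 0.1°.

Angle between strike (120°) and section (145°): β = 25°.
tan α = tan 74° × sin 25° = 3.4874 × 0.4226 = 1.4738
apparent dip = arctan 1.4738 = 55.84°

55.8°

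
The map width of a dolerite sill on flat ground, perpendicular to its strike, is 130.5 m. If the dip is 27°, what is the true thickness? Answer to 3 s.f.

True thickness t = w · sin(dip) = 130.5 × sin 27°
t = 130.5 × 0.4540 = 59.246 m

59.2 m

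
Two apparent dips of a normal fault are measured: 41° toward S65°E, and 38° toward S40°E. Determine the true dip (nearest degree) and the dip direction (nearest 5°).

Represent each trace as a vector plunging at its apparent dip toward its trend (east-north-up frame): v₁ = (0.684, -0.319, -0.656), v₂ = (0.507, -0.604, -0.616).
n = v₁ × v₂ = (0.200, -0.089, 0.251) (taken with n_z > 0).
Dip δ = arctan(|n_h|/n_z) = arctan(0.219/0.251) = 41.0°.
Dip direction = atan2(0.200, -0.089) = 114° (azimuth of n's horizontal projection).

true dip 41°, dip direction 115°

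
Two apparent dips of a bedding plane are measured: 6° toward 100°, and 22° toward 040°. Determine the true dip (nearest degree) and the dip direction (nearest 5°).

true dip 23°, dip direction 025°

The two traces are lines in the plane: v₁ = (sin 100°·cos 6°, cos 100°·cos 6°, −sin 6°), v₂ = (sin 40°·cos 22°, cos 40°·cos 22°, −sin 22°).
The plane normal is n = v₁ × v₂ ∝ (0.139, 0.305, 0.799).
Dip δ = arctan(|n_h|/n_z) = arctan(0.335/0.799) = 22.7°.
Dip direction = atan2(0.139, 0.305) = 25° (azimuth of n's horizontal projection).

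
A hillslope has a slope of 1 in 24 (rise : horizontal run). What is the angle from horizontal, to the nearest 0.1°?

tan θ = 1/24 = 0.0417
θ = arctan(0.0417) = 2.39°

2.4°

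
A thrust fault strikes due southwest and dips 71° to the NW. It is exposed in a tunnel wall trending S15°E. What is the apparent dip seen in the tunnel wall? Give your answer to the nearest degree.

68°

The strike is due southwest and the section trends S15°E; the acute angle between them is β = 60°.
tan(apparent dip) = tan 71° · sin 60° = 2.5151
apparent dip = arctan 2.5151 = 68.32°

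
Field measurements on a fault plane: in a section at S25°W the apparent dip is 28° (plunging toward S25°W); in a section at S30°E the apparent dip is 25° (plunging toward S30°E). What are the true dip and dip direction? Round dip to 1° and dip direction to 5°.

Each apparent-dip line lies in the plane. As unit vectors (x east, y north, z up), v₁ plunges 28°→S25°W and v₂ plunges 25°→S30°E.
The plane normal is n = v₁ × v₂ ∝ (-0.030, -0.370, 0.656).
Dip δ = arctan(|n_h|/n_z) = arctan(0.372/0.656) = 29.6°.
Dip direction = azimuth of (n_x, n_y) = atan2(-0.030, -0.370) = 185°.

true dip 30°, dip direction 185°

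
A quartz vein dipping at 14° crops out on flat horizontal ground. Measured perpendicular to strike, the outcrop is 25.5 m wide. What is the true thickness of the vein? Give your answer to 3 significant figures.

True thickness t = w · sin(dip) = 25.5 × sin 14°
t = 25.5 × 0.2419 = 6.169 m

6.17 m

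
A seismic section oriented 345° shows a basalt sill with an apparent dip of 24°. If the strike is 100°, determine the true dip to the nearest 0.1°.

26.2°

The section is 65° from the strike.
tan(true dip) = tan 24° / sin 65° = 0.4913
true dip = arctan 0.4913 = 26.16°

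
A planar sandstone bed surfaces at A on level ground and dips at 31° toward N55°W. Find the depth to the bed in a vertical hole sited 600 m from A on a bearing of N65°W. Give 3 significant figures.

355 m

The hole lies 10° from the dip direction, so the down-dip offset is 600 × cos 10° = 590.88 m.
Depth = down-dip offset × tan(dip) = 590.88 × tan 31° = 590.88 × 0.6009
Depth = 355.04 m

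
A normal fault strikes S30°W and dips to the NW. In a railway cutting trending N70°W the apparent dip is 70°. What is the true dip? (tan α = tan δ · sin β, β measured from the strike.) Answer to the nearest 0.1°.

70.3°

β = acute angle between strike S30°W and section N70°W = 80°.
tan(true dip) = tan 70° / sin 80° = 2.7899
δ = arctan(2.7899) = 70.28°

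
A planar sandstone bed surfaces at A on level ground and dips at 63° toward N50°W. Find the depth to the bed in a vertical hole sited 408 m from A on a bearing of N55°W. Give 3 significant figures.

798 m

The hole lies 5° from the dip direction, so the down-dip offset is 408 × cos 5° = 406.45 m.
Depth = down-dip offset × tan(dip) = 406.45 × tan 63° = 406.45 × 1.9626
Depth = 797.70 m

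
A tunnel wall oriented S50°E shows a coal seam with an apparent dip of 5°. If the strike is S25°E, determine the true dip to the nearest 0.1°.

β = acute angle between strike S25°E and section S50°E = 25°.
tan(true dip) = tan 5° / sin 25° = 0.2070
true dip = arctan 0.2070 = 11.70°

11.7°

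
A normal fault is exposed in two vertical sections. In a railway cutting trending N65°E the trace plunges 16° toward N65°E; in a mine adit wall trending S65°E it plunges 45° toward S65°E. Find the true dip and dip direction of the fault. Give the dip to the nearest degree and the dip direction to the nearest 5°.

true dip 48°, dip direction 140°

Each apparent-dip line lies in the plane. As unit vectors (x east, y north, z up), v₁ plunges 16°→N65°E and v₂ plunges 45°→S65°E.
The plane normal is n = v₁ × v₂ ∝ (0.370, -0.439, 0.521).
True dip = arccos(n_z / |n|) = arccos(0.6718) = 47.8°.
The horizontal component of n points toward azimuth atan2(n_x, n_y) = 140°, the dip direction.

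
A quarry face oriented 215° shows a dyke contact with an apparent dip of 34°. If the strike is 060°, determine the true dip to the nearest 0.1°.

57.9°

β = acute angle between strike 060° and section 215° = 25°.
tan δ = tan α / sin β = tan 34° / sin 25° = 0.6745 / 0.4226 = 1.5960
δ = arctan(1.5960) = 57.93°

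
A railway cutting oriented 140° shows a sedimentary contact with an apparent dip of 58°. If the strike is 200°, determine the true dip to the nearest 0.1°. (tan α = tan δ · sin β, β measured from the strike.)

61.6°

The section is 60° from the strike.
tan δ = tan α / sin β = tan 58° / sin 60° = 1.6003 / 0.8660 = 1.8479
true dip = arctan 1.8479 = 61.58°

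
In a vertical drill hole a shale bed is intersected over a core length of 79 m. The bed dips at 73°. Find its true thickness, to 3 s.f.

True thickness t = h · cos(dip) = 79 × cos 73°
t = 79 × 0.2924 = 23.097 m

23.1 m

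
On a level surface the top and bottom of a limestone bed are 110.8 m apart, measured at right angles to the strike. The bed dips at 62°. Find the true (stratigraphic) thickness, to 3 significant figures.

True thickness t = w · sin(dip) = 110.8 × sin 62°
t = 110.8 × 0.8829 = 97.831 m

97.8 m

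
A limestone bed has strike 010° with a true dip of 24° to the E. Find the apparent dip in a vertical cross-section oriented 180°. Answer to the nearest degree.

4°

The strike is 010° and the section trends 180°; the acute angle between them is β = 10°.
tan(apparent dip) = tan 24° · sin 10° = 0.0773
apparent dip = arctan 0.0773 = 4.42°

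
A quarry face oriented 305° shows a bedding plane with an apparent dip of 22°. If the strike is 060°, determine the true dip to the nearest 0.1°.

24.0°

β = acute angle between strike 060° and section 305° = 65°.
tan(true dip) = tan 22° / sin 65° = 0.4458
true dip = arctan 0.4458 = 24.03°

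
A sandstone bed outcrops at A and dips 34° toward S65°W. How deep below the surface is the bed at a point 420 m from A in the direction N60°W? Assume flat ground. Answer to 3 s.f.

162 m

The hole lies 55° from the dip direction, so the down-dip offset is 420 × cos 55° = 240.90 m.
Depth = down-dip offset × tan(dip) = 240.90 × tan 34° = 240.90 × 0.6745
Depth = 162.49 m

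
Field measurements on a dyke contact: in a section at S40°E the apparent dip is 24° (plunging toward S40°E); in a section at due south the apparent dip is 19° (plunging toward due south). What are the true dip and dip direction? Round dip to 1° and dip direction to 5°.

true dip 24°, dip direction 140°

The two traces are lines in the plane: v₁ = (sin 140°·cos 24°, cos 140°·cos 24°, −sin 24°), v₂ = (sin 180°·cos 19°, cos 180°·cos 19°, −sin 19°).
The plane normal is n = v₁ × v₂ ∝ (0.157, -0.191, 0.555).
True dip = arccos(n_z / |n|) = arccos(0.9135) = 24.0°.
The horizontal component of n points toward azimuth atan2(n_x, n_y) = 141°, the dip direction.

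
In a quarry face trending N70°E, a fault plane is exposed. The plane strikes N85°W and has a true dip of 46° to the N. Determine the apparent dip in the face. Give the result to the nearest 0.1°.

23.6°

Angle between strike (N85°W) and section (N70°E): β = 25°.
tan(apparent dip) = tan 46° · sin 25° = 0.4376
α = arctan(0.4376) = 23.64°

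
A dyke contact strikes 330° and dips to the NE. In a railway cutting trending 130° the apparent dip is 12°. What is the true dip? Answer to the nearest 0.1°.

31.9°

β = acute angle between strike 330° and section 130° = 20°.
tan δ = tan α / sin β = tan 12° / sin 20° = 0.2126 / 0.3420 = 0.6215
δ = arctan(0.6215) = 31.86°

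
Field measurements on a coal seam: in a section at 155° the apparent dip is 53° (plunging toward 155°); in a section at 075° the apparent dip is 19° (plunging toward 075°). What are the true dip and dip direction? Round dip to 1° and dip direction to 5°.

The two traces are lines in the plane: v₁ = (sin 155°·cos 53°, cos 155°·cos 53°, −sin 53°), v₂ = (sin 75°·cos 19°, cos 75°·cos 19°, −sin 19°).
Cross product v₁ × v₂ gives the pole to the plane: n ∝ (0.373, -0.647, 0.560).
True dip = arccos(n_z / |n|) = arccos(0.6004) = 53.1°.
The horizontal component of n points toward azimuth atan2(n_x, n_y) = 150°, the dip direction.

true dip 53°, dip direction 150°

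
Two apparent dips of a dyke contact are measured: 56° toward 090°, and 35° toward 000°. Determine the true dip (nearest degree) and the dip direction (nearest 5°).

Each apparent-dip line lies in the plane. As unit vectors (x east, y north, z up), v₁ plunges 56°→090° and v₂ plunges 35°→000°.
n = v₁ × v₂ = (0.679, 0.321, 0.458) (taken with n_z > 0).
tan δ = √(n_x²+n_y²)/n_z = 0.751/0.458, so δ = 58.6°.
The horizontal component of n points toward azimuth atan2(n_x, n_y) = 65°, the dip direction.

true dip 59°, dip direction 065°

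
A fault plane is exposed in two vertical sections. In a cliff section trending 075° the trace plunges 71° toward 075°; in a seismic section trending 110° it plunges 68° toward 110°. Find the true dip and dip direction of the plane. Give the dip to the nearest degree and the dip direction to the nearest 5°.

The two traces are lines in the plane: v₁ = (sin 75°·cos 71°, cos 75°·cos 71°, −sin 71°), v₂ = (sin 110°·cos 68°, cos 110°·cos 68°, −sin 68°).
The plane normal is n = v₁ × v₂ ∝ (0.199, 0.041, 0.070).
Dip δ = arctan(|n_h|/n_z) = arctan(0.203/0.070) = 71.0°.
Dip direction = atan2(0.199, 0.041) = 78° (azimuth of n's horizontal projection).

true dip 71°, dip direction 080°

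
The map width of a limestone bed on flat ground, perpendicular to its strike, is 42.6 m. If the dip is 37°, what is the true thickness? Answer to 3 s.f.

25.6 m

True thickness t = w · sin(dip) = 42.6 × sin 37°
t = 42.6 × 0.6018 = 25.637 m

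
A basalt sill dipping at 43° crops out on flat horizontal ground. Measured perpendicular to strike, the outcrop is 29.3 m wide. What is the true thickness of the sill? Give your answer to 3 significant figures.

20.0 m

True thickness t = w · sin(dip) = 29.3 × sin 43°
t = 29.3 × 0.6820 = 19.983 m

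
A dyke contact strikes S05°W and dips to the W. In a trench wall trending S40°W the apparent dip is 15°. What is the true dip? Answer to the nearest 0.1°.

25.0°

β = acute angle between strike S05°W and section S40°W = 35°.
tan(true dip) = tan 15° / sin 35° = 0.4672
true dip = arctan 0.4672 = 25.04°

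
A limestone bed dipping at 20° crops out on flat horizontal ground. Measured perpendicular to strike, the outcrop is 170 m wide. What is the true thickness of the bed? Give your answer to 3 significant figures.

58.1 m

True thickness t = w · sin(dip) = 170 × sin 20°
t = 170 × 0.3420 = 58.143 m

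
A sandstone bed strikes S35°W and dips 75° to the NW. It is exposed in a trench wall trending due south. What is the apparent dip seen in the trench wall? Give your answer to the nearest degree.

65°

The strike is S35°W and the section trends due south; the acute angle between them is β = 35°.
tan α = tan 75° × sin 35° = 3.7321 × 0.5736 = 2.1406
apparent dip = arctan 2.1406 = 64.96°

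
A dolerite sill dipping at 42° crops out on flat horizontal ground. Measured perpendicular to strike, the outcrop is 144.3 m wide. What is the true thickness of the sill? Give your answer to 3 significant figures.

96.6 m

True thickness t = w · sin(dip) = 144.3 × sin 42°
t = 144.3 × 0.6691 = 96.556 m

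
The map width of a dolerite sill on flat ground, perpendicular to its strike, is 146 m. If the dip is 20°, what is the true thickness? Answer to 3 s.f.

True thickness t = w · sin(dip) = 146 × sin 20°
t = 146 × 0.3420 = 49.935 m

49.9 m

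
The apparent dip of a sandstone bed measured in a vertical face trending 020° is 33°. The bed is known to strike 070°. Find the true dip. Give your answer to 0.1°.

β = acute angle between strike 070° and section 020° = 50°.
tan(true dip) = tan 33° / sin 50° = 0.8477
true dip = arctan 0.8477 = 40.29°

40.3°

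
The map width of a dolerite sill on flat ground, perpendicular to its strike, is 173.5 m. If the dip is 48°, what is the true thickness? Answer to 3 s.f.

129 m

True thickness t = w · sin(dip) = 173.5 × sin 48°
t = 173.5 × 0.7431 = 128.936 m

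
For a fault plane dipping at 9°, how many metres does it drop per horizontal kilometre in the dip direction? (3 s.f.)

158 m

drop per km = 1000 × tan 9° = 1000 × 0.1584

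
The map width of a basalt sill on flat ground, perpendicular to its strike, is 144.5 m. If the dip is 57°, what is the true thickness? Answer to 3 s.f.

121 m

True thickness t = w · sin(dip) = 144.5 × sin 57°
t = 144.5 × 0.8387 = 121.188 m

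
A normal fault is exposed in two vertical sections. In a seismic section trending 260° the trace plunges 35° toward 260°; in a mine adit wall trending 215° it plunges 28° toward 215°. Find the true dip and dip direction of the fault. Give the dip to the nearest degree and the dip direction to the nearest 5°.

Each apparent-dip line lies in the plane. As unit vectors (x east, y north, z up), v₁ plunges 35°→260° and v₂ plunges 28°→215°.
Cross product v₁ × v₂ gives the pole to the plane: n ∝ (-0.348, -0.088, 0.511).
True dip = arccos(n_z / |n|) = arccos(0.8184) = 35.1°.
The horizontal component of n points toward azimuth atan2(n_x, n_y) = 256°, the dip direction.

true dip 35°, dip direction 255°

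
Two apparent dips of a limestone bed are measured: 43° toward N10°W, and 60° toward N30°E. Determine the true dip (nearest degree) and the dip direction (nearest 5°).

Each apparent-dip line lies in the plane. As unit vectors (x east, y north, z up), v₁ plunges 43°→N10°W and v₂ plunges 60°→N30°E.
n = v₁ × v₂ = (0.328, 0.280, 0.235) (taken with n_z > 0).
tan δ = √(n_x²+n_y²)/n_z = 0.432/0.235, so δ = 61.4°.
The horizontal component of n points toward azimuth atan2(n_x, n_y) = 50°, the dip direction.

true dip 61°, dip direction 050°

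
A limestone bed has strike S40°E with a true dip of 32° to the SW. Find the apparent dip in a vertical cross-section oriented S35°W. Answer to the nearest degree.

31°

The section lies 75° from the strike.
tan(apparent dip) = tan 32° · sin 75° = 0.6036
apparent dip = arctan 0.6036 = 31.11°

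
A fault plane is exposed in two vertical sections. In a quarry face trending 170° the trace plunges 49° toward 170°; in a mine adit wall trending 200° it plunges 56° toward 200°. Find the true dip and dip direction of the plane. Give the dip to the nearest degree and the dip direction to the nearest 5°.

Each apparent-dip line lies in the plane. As unit vectors (x east, y north, z up), v₁ plunges 49°→170° and v₂ plunges 56°→200°.
The plane normal is n = v₁ × v₂ ∝ (-0.139, -0.239, 0.183).
tan δ = √(n_x²+n_y²)/n_z = 0.276/0.183, so δ = 56.4°.
Dip direction = azimuth of (n_x, n_y) = atan2(-0.139, -0.239) = 210°.

true dip 56°, dip direction 210°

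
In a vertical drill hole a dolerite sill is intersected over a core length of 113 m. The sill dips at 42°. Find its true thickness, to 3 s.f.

84.0 m

True thickness t = h · cos(dip) = 113 × cos 42°
t = 113 × 0.7431 = 83.975 m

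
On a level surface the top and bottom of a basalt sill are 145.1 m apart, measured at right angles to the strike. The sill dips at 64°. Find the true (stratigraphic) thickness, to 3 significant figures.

True thickness t = w · sin(dip) = 145.1 × sin 64°
t = 145.1 × 0.8988 = 130.415 m

130 m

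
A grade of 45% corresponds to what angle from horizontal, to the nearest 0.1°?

tan θ = 45/100 = 0.4500
θ = arctan(0.4500) = 24.23°

24.2°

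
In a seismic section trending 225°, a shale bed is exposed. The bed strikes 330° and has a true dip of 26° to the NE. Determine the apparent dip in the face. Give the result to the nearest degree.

25°

The section lies 75° from the strike.
tan(apparent dip) = tan 26° · sin 75° = 0.4711
α = arctan(0.4711) = 25.23°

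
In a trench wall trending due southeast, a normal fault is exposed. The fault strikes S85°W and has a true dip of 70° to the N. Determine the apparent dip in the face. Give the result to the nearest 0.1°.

64.6°

The section lies 50° from the strike.
tan α = tan 70° × sin 50° = 2.7475 × 0.7660 = 2.1047
α = arctan(2.1047) = 64.59°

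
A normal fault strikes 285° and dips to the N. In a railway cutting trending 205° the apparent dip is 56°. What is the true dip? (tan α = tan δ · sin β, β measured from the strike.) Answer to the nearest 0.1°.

The section is 80° from the strike.
tan(true dip) = tan 56° / sin 80° = 1.5054
true dip = arctan 1.5054 = 56.41°

56.4°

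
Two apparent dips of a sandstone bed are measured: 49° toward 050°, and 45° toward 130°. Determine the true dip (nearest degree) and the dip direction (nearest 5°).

The two traces are lines in the plane: v₁ = (sin 50°·cos 49°, cos 50°·cos 49°, −sin 49°), v₂ = (sin 130°·cos 45°, cos 130°·cos 45°, −sin 45°).
The plane normal is n = v₁ × v₂ ∝ (0.641, 0.053, 0.457).
Dip δ = arctan(|n_h|/n_z) = arctan(0.643/0.457) = 54.6°.
Dip direction = azimuth of (n_x, n_y) = atan2(0.641, 0.053) = 85°.

true dip 55°, dip direction 085°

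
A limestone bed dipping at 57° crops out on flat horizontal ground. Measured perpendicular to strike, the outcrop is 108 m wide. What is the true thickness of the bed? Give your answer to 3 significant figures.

True thickness t = w · sin(dip) = 108 × sin 57°
t = 108 × 0.8387 = 90.576 m

90.6 m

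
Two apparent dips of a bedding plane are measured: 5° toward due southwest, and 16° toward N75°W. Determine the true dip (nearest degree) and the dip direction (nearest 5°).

Each apparent-dip line lies in the plane. As unit vectors (x east, y north, z up), v₁ plunges 5°→due southwest and v₂ plunges 16°→N75°W.
n = v₁ × v₂ = (-0.216, 0.113, 0.829) (taken with n_z > 0).
True dip = arccos(n_z / |n|) = arccos(0.9594) = 16.4°.
Dip direction = azimuth of (n_x, n_y) = atan2(-0.216, 0.113) = 298°.

true dip 16°, dip direction 300°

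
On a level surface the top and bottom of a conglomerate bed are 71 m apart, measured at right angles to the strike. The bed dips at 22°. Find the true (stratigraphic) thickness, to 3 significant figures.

26.6 m

True thickness t = w · sin(dip) = 71 × sin 22°
t = 71 × 0.3746 = 26.597 m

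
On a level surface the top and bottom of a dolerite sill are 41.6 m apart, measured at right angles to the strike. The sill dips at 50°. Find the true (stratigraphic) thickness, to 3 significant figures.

True thickness t = w · sin(dip) = 41.6 × sin 50°
t = 41.6 × 0.7660 = 31.867 m

31.9 m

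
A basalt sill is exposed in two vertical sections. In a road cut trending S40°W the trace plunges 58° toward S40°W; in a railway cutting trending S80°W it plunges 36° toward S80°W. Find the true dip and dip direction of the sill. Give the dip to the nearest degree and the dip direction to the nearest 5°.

true dip 61°, dip direction 195°

Represent each trace as a vector plunging at its apparent dip toward its trend (east-north-up frame): v₁ = (-0.341, -0.406, -0.848), v₂ = (-0.797, -0.140, -0.588).
n = v₁ × v₂ = (-0.119, -0.475, 0.276) (taken with n_z > 0).
tan δ = √(n_x²+n_y²)/n_z = 0.490/0.276, so δ = 60.7°.
The horizontal component of n points toward azimuth atan2(n_x, n_y) = 194°, the dip direction.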